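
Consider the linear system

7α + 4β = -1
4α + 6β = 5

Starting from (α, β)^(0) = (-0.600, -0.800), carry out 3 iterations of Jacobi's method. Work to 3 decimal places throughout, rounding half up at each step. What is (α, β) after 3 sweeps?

Iteration 1:
  α = (-1 - (4)·-0.800) / (7) = 0.314
  β = (5 - (4)·-0.600) / (6) = 1.233
Iteration 2:
  α = (-1 - (4)·1.233) / (7) = -0.847
  β = (5 - (4)·0.314) / (6) = 0.624
Iteration 3:
  α = (-1 - (4)·0.624) / (7) = -0.499
  β = (5 - (4)·-0.847) / (6) = 1.398

(-0.499, 1.398)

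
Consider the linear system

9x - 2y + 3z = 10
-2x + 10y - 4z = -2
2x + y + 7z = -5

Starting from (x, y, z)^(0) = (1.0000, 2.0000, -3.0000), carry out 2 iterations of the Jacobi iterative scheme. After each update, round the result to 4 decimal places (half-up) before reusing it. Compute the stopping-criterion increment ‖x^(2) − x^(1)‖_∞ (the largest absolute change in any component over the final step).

1.2826

Iteration 1:
  x = (10 - (-2)·2.0000 - (3)·-3.0000) / (9) = 2.5556
  y = (-2 - (-2)·1.0000 - (-4)·-3.0000) / (10) = -1.2000
  z = (-5 - (2)·1.0000 - (1)·2.0000) / (7) = -1.2857
Iteration 2:
  x = (10 - (-2)·-1.2000 - (3)·-1.2857) / (9) = 1.2730
  y = (-2 - (-2)·2.5556 - (-4)·-1.2857) / (10) = -0.2032
  z = (-5 - (2)·2.5556 - (1)·-1.2000) / (7) = -1.2730
Change: (-1.2826, 0.9968, 0.0127) → max |·| = 1.2826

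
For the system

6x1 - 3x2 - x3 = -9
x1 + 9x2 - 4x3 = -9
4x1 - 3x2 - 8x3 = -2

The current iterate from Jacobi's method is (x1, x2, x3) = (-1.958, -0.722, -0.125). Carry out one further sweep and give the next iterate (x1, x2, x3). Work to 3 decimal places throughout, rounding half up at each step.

(-1.882, -0.838, -0.458)

One sweep:
  x1 = (-9 - (-3)·-0.722 - (-1)·-0.125) / (6) = -1.882
  x2 = (-9 - (1)·-1.958 - (-4)·-0.125) / (9) = -0.838
  x3 = (-2 - (4)·-1.958 - (-3)·-0.722) / (-8) = -0.458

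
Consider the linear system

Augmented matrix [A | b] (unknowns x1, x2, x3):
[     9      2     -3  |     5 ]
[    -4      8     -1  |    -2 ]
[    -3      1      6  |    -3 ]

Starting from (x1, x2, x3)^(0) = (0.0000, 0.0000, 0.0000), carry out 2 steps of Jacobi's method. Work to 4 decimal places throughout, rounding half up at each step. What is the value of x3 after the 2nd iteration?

Iteration 1:
  x1 = (5 - (2)·0.0000 - (-3)·0.0000) / (9) = 0.5556
  x2 = (-2 - (-4)·0.0000 - (-1)·0.0000) / (8) = -0.2500
  x3 = (-3 - (-3)·0.0000 - (1)·0.0000) / (6) = -0.5000
Iteration 2:
  x1 = (5 - (2)·-0.2500 - (-3)·-0.5000) / (9) = 0.4444
  x2 = (-2 - (-4)·0.5556 - (-1)·-0.5000) / (8) = -0.0347
  x3 = (-3 - (-3)·0.5556 - (1)·-0.2500) / (6) = -0.1805

-0.1805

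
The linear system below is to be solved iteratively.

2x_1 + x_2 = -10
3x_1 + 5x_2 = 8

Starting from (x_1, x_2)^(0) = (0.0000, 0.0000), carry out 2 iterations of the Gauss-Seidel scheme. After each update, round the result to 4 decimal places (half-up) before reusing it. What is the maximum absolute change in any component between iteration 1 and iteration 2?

2.3000

Iteration 1:
  x_1 = (-10 - (1)·0.0000) / (2) = -5.0000
  x_2 = (8 - (3)·-5.0000) / (5) = 4.6000
Iteration 2:
  x_1 = (-10 - (1)·4.6000) / (2) = -7.3000
  x_2 = (8 - (3)·-7.3000) / (5) = 5.9800
Change: (-2.3000, 1.3800) → max |·| = 2.3000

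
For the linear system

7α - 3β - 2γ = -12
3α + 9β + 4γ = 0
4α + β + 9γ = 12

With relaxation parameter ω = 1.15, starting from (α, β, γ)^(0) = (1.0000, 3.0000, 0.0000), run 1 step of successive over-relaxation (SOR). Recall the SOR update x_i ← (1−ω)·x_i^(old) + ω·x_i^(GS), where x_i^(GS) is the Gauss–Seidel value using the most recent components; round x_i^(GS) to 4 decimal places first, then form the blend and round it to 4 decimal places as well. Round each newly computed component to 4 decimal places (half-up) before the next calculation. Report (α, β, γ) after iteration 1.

Iteration 1:
  α: GS value = (-12 - (-3)·3.0000 - (-2)·0.0000) / (7) = -0.4286;  α ← (1−ω)·1.0000 + ω·-0.4286 = -0.6429
  β: GS value = (0 - (3)·-0.6429 - (4)·0.0000) / (9) = 0.2143;  β ← (1−ω)·3.0000 + ω·0.2143 = -0.2036
  γ: GS value = (12 - (4)·-0.6429 - (1)·-0.2036) / (9) = 1.6417;  γ ← (1−ω)·0.0000 + ω·1.6417 = 1.8880

(-0.6429, -0.2036, 1.8880)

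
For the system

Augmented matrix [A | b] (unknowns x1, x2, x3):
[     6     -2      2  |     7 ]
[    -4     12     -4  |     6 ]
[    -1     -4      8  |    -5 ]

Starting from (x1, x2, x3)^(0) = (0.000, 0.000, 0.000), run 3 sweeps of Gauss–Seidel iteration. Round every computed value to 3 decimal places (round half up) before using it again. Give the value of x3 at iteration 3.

Iteration 1:
  x1 = (7 - (-2)·0.000 - (2)·0.000) / (6) = 1.167
  x2 = (6 - (-4)·1.167 - (-4)·0.000) / (12) = 0.889
  x3 = (-5 - (-1)·1.167 - (-4)·0.889) / (8) = -0.035
Iteration 2:
  x1 = (7 - (-2)·0.889 - (2)·-0.035) / (6) = 1.475
  x2 = (6 - (-4)·1.475 - (-4)·-0.035) / (12) = 0.980
  x3 = (-5 - (-1)·1.475 - (-4)·0.980) / (8) = 0.049
Iteration 3:
  x1 = (7 - (-2)·0.980 - (2)·0.049) / (6) = 1.477
  x2 = (6 - (-4)·1.477 - (-4)·0.049) / (12) = 1.009
  x3 = (-5 - (-1)·1.477 - (-4)·1.009) / (8) = 0.064

0.064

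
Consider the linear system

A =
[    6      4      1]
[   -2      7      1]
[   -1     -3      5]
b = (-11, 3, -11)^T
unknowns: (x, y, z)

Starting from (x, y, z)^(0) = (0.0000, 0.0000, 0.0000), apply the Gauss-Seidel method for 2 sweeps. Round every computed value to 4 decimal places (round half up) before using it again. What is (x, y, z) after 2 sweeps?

Iteration 1:
  x = (-11 - (4)·0.0000 - (1)·0.0000) / (6) = -1.8333
  y = (3 - (-2)·-1.8333 - (1)·0.0000) / (7) = -0.0952
  z = (-11 - (-1)·-1.8333 - (-3)·-0.0952) / (5) = -2.6238
Iteration 2:
  x = (-11 - (4)·-0.0952 - (1)·-2.6238) / (6) = -1.3326
  y = (3 - (-2)·-1.3326 - (1)·-2.6238) / (7) = 0.4227
  z = (-11 - (-1)·-1.3326 - (-3)·0.4227) / (5) = -2.2129

(-1.3326, 0.4227, -2.2129)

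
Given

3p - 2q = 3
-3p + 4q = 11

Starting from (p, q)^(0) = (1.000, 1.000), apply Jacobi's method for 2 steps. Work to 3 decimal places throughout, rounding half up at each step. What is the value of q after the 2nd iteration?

4.000

Iteration 1:
  p = (3 - (-2)·1.000) / (3) = 1.667
  q = (11 - (-3)·1.000) / (4) = 3.500
Iteration 2:
  p = (3 - (-2)·3.500) / (3) = 3.333
  q = (11 - (-3)·1.667) / (4) = 4.000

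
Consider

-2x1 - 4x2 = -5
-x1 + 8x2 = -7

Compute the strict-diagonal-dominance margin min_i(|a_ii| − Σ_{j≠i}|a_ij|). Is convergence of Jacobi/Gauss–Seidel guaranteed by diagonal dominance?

-2

row 1: |-2| − (4) = -2
row 2: |8| − (1) = 7
minimum over rows = -2 → not strictly diagonally dominant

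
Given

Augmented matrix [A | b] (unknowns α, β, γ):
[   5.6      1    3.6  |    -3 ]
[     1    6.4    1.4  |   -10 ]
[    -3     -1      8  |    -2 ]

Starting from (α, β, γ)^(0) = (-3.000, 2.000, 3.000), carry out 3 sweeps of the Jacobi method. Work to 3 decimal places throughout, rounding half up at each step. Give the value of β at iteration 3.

Iteration 1:
  α = (-3 - (1)·2.000 - (3.6)·3.000) / (5.6) = -2.821
  β = (-10 - (1)·-3.000 - (1.4)·3.000) / (6.4) = -1.750
  γ = (-2 - (-3)·-3.000 - (-1)·2.000) / (8) = -1.125
Iteration 2:
  α = (-3 - (1)·-1.750 - (3.6)·-1.125) / (5.6) = 0.500
  β = (-10 - (1)·-2.821 - (1.4)·-1.125) / (6.4) = -0.876
  γ = (-2 - (-3)·-2.821 - (-1)·-1.750) / (8) = -1.527
Iteration 3:
  α = (-3 - (1)·-0.876 - (3.6)·-1.527) / (5.6) = 0.602
  β = (-10 - (1)·0.500 - (1.4)·-1.527) / (6.4) = -1.307
  γ = (-2 - (-3)·0.500 - (-1)·-0.876) / (8) = -0.172

-1.307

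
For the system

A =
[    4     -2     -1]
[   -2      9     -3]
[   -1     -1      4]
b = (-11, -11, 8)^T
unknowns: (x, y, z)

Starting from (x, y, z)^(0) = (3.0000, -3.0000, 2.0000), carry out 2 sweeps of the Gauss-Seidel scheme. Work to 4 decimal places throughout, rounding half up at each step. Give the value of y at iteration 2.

-1.7095

Iteration 1:
  x = (-11 - (-2)·-3.0000 - (-1)·2.0000) / (4) = -3.7500
  y = (-11 - (-2)·-3.7500 - (-3)·2.0000) / (9) = -1.3889
  z = (8 - (-1)·-3.7500 - (-1)·-1.3889) / (4) = 0.7153
Iteration 2:
  x = (-11 - (-2)·-1.3889 - (-1)·0.7153) / (4) = -3.2656
  y = (-11 - (-2)·-3.2656 - (-3)·0.7153) / (9) = -1.7095
  z = (8 - (-1)·-3.2656 - (-1)·-1.7095) / (4) = 0.7562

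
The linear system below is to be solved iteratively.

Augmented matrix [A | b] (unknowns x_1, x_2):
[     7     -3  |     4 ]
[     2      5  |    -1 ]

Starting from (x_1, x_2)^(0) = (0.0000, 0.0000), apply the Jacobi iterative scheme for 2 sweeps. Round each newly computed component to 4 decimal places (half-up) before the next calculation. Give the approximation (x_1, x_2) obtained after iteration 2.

Iteration 1:
  x_1 = (4 - (-3)·0.0000) / (7) = 0.5714
  x_2 = (-1 - (2)·0.0000) / (5) = -0.2000
Iteration 2:
  x_1 = (4 - (-3)·-0.2000) / (7) = 0.4857
  x_2 = (-1 - (2)·0.5714) / (5) = -0.4286

(0.4857, -0.4286)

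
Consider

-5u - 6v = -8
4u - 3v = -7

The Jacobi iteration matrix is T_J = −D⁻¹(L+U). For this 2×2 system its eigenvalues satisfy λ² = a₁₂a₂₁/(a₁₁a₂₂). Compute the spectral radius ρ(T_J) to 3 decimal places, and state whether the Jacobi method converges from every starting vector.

a₁₂a₂₁/(a₁₁a₂₂) = (-6)·(4) / ((-5)·(-3)) = -1.600000
ρ = √|-1.600000| = √1.600000 = 1.265
ρ > 1, so Jacobi diverges

1.265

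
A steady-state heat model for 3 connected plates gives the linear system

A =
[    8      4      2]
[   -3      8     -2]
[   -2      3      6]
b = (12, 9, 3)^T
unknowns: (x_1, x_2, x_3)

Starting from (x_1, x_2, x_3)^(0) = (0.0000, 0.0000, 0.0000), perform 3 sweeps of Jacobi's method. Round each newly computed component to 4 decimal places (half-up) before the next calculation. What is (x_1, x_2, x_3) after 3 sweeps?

(0.4844, 1.5391, -0.1354)

Iteration 1:
  x_1 = (12 - (4)·0.0000 - (2)·0.0000) / (8) = 1.5000
  x_2 = (9 - (-3)·0.0000 - (-2)·0.0000) / (8) = 1.1250
  x_3 = (3 - (-2)·0.0000 - (3)·0.0000) / (6) = 0.5000
Iteration 2:
  x_1 = (12 - (4)·1.1250 - (2)·0.5000) / (8) = 0.8125
  x_2 = (9 - (-3)·1.5000 - (-2)·0.5000) / (8) = 1.8125
  x_3 = (3 - (-2)·1.5000 - (3)·1.1250) / (6) = 0.4375
Iteration 3:
  x_1 = (12 - (4)·1.8125 - (2)·0.4375) / (8) = 0.4844
  x_2 = (9 - (-3)·0.8125 - (-2)·0.4375) / (8) = 1.5391
  x_3 = (3 - (-2)·0.8125 - (3)·1.8125) / (6) = -0.1354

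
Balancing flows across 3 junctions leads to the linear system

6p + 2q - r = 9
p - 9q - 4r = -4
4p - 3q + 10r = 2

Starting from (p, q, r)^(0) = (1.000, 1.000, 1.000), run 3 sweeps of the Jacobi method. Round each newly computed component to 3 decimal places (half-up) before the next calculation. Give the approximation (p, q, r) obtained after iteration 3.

(1.267, 0.742, -0.228)

Iteration 1:
  p = (9 - (2)·1.000 - (-1)·1.000) / (6) = 1.333
  q = (-4 - (1)·1.000 - (-4)·1.000) / (-9) = 0.111
  r = (2 - (4)·1.000 - (-3)·1.000) / (10) = 0.100
Iteration 2:
  p = (9 - (2)·0.111 - (-1)·0.100) / (6) = 1.480
  q = (-4 - (1)·1.333 - (-4)·0.100) / (-9) = 0.548
  r = (2 - (4)·1.333 - (-3)·0.111) / (10) = -0.300
Iteration 3:
  p = (9 - (2)·0.548 - (-1)·-0.300) / (6) = 1.267
  q = (-4 - (1)·1.480 - (-4)·-0.300) / (-9) = 0.742
  r = (2 - (4)·1.480 - (-3)·0.548) / (10) = -0.228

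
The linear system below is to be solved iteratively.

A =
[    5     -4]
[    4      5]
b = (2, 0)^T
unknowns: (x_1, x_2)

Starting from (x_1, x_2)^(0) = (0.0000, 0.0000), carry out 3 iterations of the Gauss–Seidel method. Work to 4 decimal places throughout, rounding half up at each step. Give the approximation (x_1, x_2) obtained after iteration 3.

(0.3078, -0.2462)

Iteration 1:
  x_1 = (2 - (-4)·0.0000) / (5) = 0.4000
  x_2 = (0 - (4)·0.4000) / (5) = -0.3200
Iteration 2:
  x_1 = (2 - (-4)·-0.3200) / (5) = 0.1440
  x_2 = (0 - (4)·0.1440) / (5) = -0.1152
Iteration 3:
  x_1 = (2 - (-4)·-0.1152) / (5) = 0.3078
  x_2 = (0 - (4)·0.3078) / (5) = -0.2462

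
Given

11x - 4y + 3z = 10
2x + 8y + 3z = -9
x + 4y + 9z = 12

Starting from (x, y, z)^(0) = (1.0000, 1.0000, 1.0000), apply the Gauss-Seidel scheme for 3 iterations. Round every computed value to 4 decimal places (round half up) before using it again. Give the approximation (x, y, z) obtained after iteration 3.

Iteration 1:
  x = (10 - (-4)·1.0000 - (3)·1.0000) / (11) = 1.0000
  y = (-9 - (2)·1.0000 - (3)·1.0000) / (8) = -1.7500
  z = (12 - (1)·1.0000 - (4)·-1.7500) / (9) = 2.0000
Iteration 2:
  x = (10 - (-4)·-1.7500 - (3)·2.0000) / (11) = -0.2727
  y = (-9 - (2)·-0.2727 - (3)·2.0000) / (8) = -1.8068
  z = (12 - (1)·-0.2727 - (4)·-1.8068) / (9) = 2.1667
Iteration 3:
  x = (10 - (-4)·-1.8068 - (3)·2.1667) / (11) = -0.3388
  y = (-9 - (2)·-0.3388 - (3)·2.1667) / (8) = -1.8528
  z = (12 - (1)·-0.3388 - (4)·-1.8528) / (9) = 2.1944

(-0.3388, -1.8528, 2.1944)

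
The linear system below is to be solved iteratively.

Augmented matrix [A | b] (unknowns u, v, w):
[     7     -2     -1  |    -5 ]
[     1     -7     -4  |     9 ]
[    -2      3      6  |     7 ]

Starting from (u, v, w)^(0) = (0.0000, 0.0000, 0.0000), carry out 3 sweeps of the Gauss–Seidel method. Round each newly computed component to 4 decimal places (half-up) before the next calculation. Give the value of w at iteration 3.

Iteration 1:
  u = (-5 - (-2)·0.0000 - (-1)·0.0000) / (7) = -0.7143
  v = (9 - (1)·-0.7143 - (-4)·0.0000) / (-7) = -1.3878
  w = (7 - (-2)·-0.7143 - (3)·-1.3878) / (6) = 1.6225
Iteration 2:
  u = (-5 - (-2)·-1.3878 - (-1)·1.6225) / (7) = -0.8790
  v = (9 - (1)·-0.8790 - (-4)·1.6225) / (-7) = -2.3384
  w = (7 - (-2)·-0.8790 - (3)·-2.3384) / (6) = 2.0429
Iteration 3:
  u = (-5 - (-2)·-2.3384 - (-1)·2.0429) / (7) = -1.0906
  v = (9 - (1)·-1.0906 - (-4)·2.0429) / (-7) = -2.6089
  w = (7 - (-2)·-1.0906 - (3)·-2.6089) / (6) = 2.1076

2.1076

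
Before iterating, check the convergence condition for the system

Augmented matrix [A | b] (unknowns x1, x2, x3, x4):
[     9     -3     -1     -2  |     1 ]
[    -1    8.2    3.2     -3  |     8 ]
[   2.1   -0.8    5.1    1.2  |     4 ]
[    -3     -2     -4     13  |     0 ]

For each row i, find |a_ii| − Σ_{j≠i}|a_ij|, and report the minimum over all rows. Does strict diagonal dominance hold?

1

row 1: |9| − (3+1+2) = 3
row 2: |8.2| − (1+3.2+3) = 1
row 3: |5.1| − (2.1+0.8+1.2) = 1
row 4: |13| − (3+2+4) = 4
minimum over rows = 1 → strictly diagonally dominant (convergence guaranteed)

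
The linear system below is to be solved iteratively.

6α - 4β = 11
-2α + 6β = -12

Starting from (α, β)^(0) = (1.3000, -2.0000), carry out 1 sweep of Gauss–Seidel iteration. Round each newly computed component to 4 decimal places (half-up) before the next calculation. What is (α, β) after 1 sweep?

Iteration 1:
  α = (11 - (-4)·-2.0000) / (6) = 0.5000
  β = (-12 - (-2)·0.5000) / (6) = -1.8333

(0.5000, -1.8333)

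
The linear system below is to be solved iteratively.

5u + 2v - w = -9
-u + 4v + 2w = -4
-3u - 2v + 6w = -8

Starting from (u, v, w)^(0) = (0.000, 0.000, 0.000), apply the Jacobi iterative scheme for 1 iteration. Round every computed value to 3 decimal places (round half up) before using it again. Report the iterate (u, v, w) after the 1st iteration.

Iteration 1:
  u = (-9 - (2)·0.000 - (-1)·0.000) / (5) = -1.800
  v = (-4 - (-1)·0.000 - (2)·0.000) / (4) = -1.000
  w = (-8 - (-3)·0.000 - (-2)·0.000) / (6) = -1.333

(-1.800, -1.000, -1.333)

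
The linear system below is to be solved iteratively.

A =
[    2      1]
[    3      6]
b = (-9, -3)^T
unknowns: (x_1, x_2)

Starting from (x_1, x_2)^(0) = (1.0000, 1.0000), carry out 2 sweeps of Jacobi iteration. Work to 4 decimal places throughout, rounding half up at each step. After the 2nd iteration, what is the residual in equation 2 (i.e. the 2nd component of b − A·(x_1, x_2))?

-3.0000

Iteration 1:
  x_1 = (-9 - (1)·1.0000) / (2) = -5.0000
  x_2 = (-3 - (3)·1.0000) / (6) = -1.0000
Iteration 2:
  x_1 = (-9 - (1)·-1.0000) / (2) = -4.0000
  x_2 = (-3 - (3)·-5.0000) / (6) = 2.0000
Residual b − A·x = (-3.0000, -3.0000)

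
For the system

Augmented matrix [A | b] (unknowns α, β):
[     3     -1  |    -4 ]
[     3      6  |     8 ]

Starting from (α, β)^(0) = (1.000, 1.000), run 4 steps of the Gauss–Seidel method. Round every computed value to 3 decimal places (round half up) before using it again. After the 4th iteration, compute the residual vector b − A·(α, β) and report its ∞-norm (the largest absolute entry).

0.003

Iteration 1:
  α = (-4 - (-1)·1.000) / (3) = -1.000
  β = (8 - (3)·-1.000) / (6) = 1.833
Iteration 2:
  α = (-4 - (-1)·1.833) / (3) = -0.722
  β = (8 - (3)·-0.722) / (6) = 1.694
Iteration 3:
  α = (-4 - (-1)·1.694) / (3) = -0.769
  β = (8 - (3)·-0.769) / (6) = 1.718
Iteration 4:
  α = (-4 - (-1)·1.718) / (3) = -0.761
  β = (8 - (3)·-0.761) / (6) = 1.714
Residual b − A·x = (-0.003, -0.001); ∞-norm = 0.003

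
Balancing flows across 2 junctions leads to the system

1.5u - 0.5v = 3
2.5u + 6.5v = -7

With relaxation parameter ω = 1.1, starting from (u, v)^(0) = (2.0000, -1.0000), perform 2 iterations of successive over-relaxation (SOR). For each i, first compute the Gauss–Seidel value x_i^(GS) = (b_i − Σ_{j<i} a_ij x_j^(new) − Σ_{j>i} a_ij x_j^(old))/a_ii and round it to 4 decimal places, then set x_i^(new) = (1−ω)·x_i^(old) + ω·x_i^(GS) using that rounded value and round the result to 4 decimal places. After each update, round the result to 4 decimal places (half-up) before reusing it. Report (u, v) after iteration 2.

(1.3856, -1.5932)

Iteration 1:
  u: GS value = (3 - (-0.5)·-1.0000) / (1.5) = 1.6667;  u ← (1−ω)·2.0000 + ω·1.6667 = 1.6334
  v: GS value = (-7 - (2.5)·1.6334) / (6.5) = -1.7052;  v ← (1−ω)·-1.0000 + ω·-1.7052 = -1.7757
Iteration 2:
  u: GS value = (3 - (-0.5)·-1.7757) / (1.5) = 1.4081;  u ← (1−ω)·1.6334 + ω·1.4081 = 1.3856
  v: GS value = (-7 - (2.5)·1.3856) / (6.5) = -1.6098;  v ← (1−ω)·-1.7757 + ω·-1.6098 = -1.5932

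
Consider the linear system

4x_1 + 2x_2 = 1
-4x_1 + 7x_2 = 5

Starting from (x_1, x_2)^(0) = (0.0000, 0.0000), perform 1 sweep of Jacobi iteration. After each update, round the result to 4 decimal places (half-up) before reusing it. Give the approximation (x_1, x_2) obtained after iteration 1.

(0.2500, 0.7143)

Iteration 1:
  x_1 = (1 - (2)·0.0000) / (4) = 0.2500
  x_2 = (5 - (-4)·0.0000) / (7) = 0.7143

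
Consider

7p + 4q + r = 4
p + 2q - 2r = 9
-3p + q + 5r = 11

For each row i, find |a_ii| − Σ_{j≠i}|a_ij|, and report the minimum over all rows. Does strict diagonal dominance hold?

row 1: |7| − (4+1) = 2
row 2: |2| − (1+2) = -1
row 3: |5| − (3+1) = 1
minimum over rows = -1 → not strictly diagonally dominant

-1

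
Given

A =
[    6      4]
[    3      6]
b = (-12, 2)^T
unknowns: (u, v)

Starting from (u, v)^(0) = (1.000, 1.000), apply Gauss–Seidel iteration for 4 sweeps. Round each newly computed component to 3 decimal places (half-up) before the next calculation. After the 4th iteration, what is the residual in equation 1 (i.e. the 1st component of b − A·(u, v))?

Iteration 1:
  u = (-12 - (4)·1.000) / (6) = -2.667
  v = (2 - (3)·-2.667) / (6) = 1.667
Iteration 2:
  u = (-12 - (4)·1.667) / (6) = -3.111
  v = (2 - (3)·-3.111) / (6) = 1.889
Iteration 3:
  u = (-12 - (4)·1.889) / (6) = -3.259
  v = (2 - (3)·-3.259) / (6) = 1.963
Iteration 4:
  u = (-12 - (4)·1.963) / (6) = -3.309
  v = (2 - (3)·-3.309) / (6) = 1.988
Residual b − A·x = (-0.098, -0.001)

-0.098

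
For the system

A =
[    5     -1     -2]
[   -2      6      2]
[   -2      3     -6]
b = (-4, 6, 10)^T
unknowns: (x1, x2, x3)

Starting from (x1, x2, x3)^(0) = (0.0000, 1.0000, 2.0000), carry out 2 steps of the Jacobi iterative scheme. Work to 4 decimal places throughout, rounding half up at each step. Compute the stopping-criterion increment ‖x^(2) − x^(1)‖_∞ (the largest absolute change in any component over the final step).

Iteration 1:
  x1 = (-4 - (-1)·1.0000 - (-2)·2.0000) / (5) = 0.2000
  x2 = (6 - (-2)·0.0000 - (2)·2.0000) / (6) = 0.3333
  x3 = (10 - (-2)·0.0000 - (3)·1.0000) / (-6) = -1.1667
Iteration 2:
  x1 = (-4 - (-1)·0.3333 - (-2)·-1.1667) / (5) = -1.2000
  x2 = (6 - (-2)·0.2000 - (2)·-1.1667) / (6) = 1.4556
  x3 = (10 - (-2)·0.2000 - (3)·0.3333) / (-6) = -1.5667
Change: (-1.4000, 1.1223, -0.4000) → max |·| = 1.4000

1.4000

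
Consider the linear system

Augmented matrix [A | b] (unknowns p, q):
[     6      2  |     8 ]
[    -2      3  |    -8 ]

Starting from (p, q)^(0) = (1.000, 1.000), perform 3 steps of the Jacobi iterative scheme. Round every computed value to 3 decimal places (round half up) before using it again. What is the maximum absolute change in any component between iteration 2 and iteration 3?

Iteration 1:
  p = (8 - (2)·1.000) / (6) = 1.000
  q = (-8 - (-2)·1.000) / (3) = -2.000
Iteration 2:
  p = (8 - (2)·-2.000) / (6) = 2.000
  q = (-8 - (-2)·1.000) / (3) = -2.000
Iteration 3:
  p = (8 - (2)·-2.000) / (6) = 2.000
  q = (-8 - (-2)·2.000) / (3) = -1.333
Change: (0.000, 0.667) → max |·| = 0.667

0.667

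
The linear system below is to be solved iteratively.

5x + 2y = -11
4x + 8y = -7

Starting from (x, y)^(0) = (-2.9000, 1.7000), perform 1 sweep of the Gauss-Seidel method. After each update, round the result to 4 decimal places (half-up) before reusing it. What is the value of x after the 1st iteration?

-2.8800

Iteration 1:
  x = (-11 - (2)·1.7000) / (5) = -2.8800
  y = (-7 - (4)·-2.8800) / (8) = 0.5650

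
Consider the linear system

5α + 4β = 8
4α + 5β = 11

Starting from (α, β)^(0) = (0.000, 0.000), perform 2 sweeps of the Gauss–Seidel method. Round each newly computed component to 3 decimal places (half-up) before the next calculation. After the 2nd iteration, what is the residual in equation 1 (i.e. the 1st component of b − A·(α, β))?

Iteration 1:
  α = (8 - (4)·0.000) / (5) = 1.600
  β = (11 - (4)·1.600) / (5) = 0.920
Iteration 2:
  α = (8 - (4)·0.920) / (5) = 0.864
  β = (11 - (4)·0.864) / (5) = 1.509
Residual b − A·x = (-2.356, -0.001)

-2.356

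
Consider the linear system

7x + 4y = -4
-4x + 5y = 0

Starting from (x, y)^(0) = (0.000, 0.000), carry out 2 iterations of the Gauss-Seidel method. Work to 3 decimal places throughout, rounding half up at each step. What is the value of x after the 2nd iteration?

Iteration 1:
  x = (-4 - (4)·0.000) / (7) = -0.571
  y = (0 - (-4)·-0.571) / (5) = -0.457
Iteration 2:
  x = (-4 - (4)·-0.457) / (7) = -0.310
  y = (0 - (-4)·-0.310) / (5) = -0.248

-0.310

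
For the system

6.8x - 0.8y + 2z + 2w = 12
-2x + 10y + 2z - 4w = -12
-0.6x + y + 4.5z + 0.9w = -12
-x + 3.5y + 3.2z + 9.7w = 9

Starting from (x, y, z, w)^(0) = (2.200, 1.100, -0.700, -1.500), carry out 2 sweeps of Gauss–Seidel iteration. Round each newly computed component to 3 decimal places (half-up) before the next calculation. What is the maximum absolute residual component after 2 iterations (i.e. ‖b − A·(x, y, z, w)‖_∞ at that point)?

4.089

Iteration 1:
  x = (12 - (-0.8)·1.100 - (2)·-0.700 - (2)·-1.500) / (6.8) = 2.541
  y = (-12 - (-2)·2.541 - (2)·-0.700 - (-4)·-1.500) / (10) = -1.152
  z = (-12 - (-0.6)·2.541 - (1)·-1.152 - (0.9)·-1.500) / (4.5) = -1.772
  w = (9 - (-1)·2.541 - (3.5)·-1.152 - (3.2)·-1.772) / (9.7) = 2.190
Iteration 2:
  x = (12 - (-0.8)·-1.152 - (2)·-1.772 - (2)·2.190) / (6.8) = 1.506
  y = (-12 - (-2)·1.506 - (2)·-1.772 - (-4)·2.190) / (10) = 0.332
  z = (-12 - (-0.6)·1.506 - (1)·0.332 - (0.9)·2.190) / (4.5) = -2.978
  w = (9 - (-1)·1.506 - (3.5)·0.332 - (3.2)·-2.978) / (9.7) = 1.946
Residual b − A·x = (4.089, 1.432, 0.221, -0.003); ∞-norm = 4.089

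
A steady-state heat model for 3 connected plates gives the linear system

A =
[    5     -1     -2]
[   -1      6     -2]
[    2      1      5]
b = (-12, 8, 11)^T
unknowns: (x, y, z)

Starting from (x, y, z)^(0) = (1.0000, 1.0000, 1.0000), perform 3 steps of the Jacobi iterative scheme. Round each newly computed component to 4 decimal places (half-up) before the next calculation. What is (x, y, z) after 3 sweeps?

(-1.0653, 1.9522, 2.4440)

Iteration 1:
  x = (-12 - (-1)·1.0000 - (-2)·1.0000) / (5) = -1.8000
  y = (8 - (-1)·1.0000 - (-2)·1.0000) / (6) = 1.8333
  z = (11 - (2)·1.0000 - (1)·1.0000) / (5) = 1.6000
Iteration 2:
  x = (-12 - (-1)·1.8333 - (-2)·1.6000) / (5) = -1.3933
  y = (8 - (-1)·-1.8000 - (-2)·1.6000) / (6) = 1.5667
  z = (11 - (2)·-1.8000 - (1)·1.8333) / (5) = 2.5533
Iteration 3:
  x = (-12 - (-1)·1.5667 - (-2)·2.5533) / (5) = -1.0653
  y = (8 - (-1)·-1.3933 - (-2)·2.5533) / (6) = 1.9522
  z = (11 - (2)·-1.3933 - (1)·1.5667) / (5) = 2.4440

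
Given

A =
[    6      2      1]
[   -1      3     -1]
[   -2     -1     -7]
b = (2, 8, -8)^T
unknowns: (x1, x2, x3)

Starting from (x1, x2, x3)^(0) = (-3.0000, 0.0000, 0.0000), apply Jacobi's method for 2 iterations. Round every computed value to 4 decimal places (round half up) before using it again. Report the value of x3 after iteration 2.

0.8095

Iteration 1:
  x1 = (2 - (2)·0.0000 - (1)·0.0000) / (6) = 0.3333
  x2 = (8 - (-1)·-3.0000 - (-1)·0.0000) / (3) = 1.6667
  x3 = (-8 - (-2)·-3.0000 - (-1)·0.0000) / (-7) = 2.0000
Iteration 2:
  x1 = (2 - (2)·1.6667 - (1)·2.0000) / (6) = -0.5556
  x2 = (8 - (-1)·0.3333 - (-1)·2.0000) / (3) = 3.4444
  x3 = (-8 - (-2)·0.3333 - (-1)·1.6667) / (-7) = 0.8095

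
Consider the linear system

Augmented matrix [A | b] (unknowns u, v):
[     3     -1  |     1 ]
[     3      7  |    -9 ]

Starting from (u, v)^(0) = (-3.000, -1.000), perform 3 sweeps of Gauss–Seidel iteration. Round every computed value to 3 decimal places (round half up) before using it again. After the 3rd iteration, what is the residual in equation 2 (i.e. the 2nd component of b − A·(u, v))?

0.003

Iteration 1:
  u = (1 - (-1)·-1.000) / (3) = 0.000
  v = (-9 - (3)·0.000) / (7) = -1.286
Iteration 2:
  u = (1 - (-1)·-1.286) / (3) = -0.095
  v = (-9 - (3)·-0.095) / (7) = -1.245
Iteration 3:
  u = (1 - (-1)·-1.245) / (3) = -0.082
  v = (-9 - (3)·-0.082) / (7) = -1.251
Residual b − A·x = (-0.005, 0.003)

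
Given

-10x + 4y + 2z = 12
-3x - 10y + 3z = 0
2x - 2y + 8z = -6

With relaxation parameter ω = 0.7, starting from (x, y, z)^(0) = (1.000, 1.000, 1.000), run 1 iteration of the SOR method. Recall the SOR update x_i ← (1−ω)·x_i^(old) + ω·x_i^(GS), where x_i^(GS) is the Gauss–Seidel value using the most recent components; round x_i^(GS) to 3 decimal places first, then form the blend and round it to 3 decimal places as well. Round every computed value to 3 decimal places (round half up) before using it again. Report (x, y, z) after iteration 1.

Iteration 1:
  x: GS value = (12 - (4)·1.000 - (2)·1.000) / (-10) = -0.600;  x ← (1−ω)·1.000 + ω·-0.600 = -0.120
  y: GS value = (0 - (-3)·-0.120 - (3)·1.000) / (-10) = 0.336;  y ← (1−ω)·1.000 + ω·0.336 = 0.535
  z: GS value = (-6 - (2)·-0.120 - (-2)·0.535) / (8) = -0.586;  z ← (1−ω)·1.000 + ω·-0.586 = -0.110

(-0.120, 0.535, -0.110)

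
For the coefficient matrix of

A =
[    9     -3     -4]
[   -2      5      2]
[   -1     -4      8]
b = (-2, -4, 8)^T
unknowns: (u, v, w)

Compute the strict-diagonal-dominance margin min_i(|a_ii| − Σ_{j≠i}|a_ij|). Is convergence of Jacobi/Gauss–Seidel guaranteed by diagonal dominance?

1

row 1: |9| − (3+4) = 2
row 2: |5| − (2+2) = 1
row 3: |8| − (1+4) = 3
minimum over rows = 1 → strictly diagonally dominant (convergence guaranteed)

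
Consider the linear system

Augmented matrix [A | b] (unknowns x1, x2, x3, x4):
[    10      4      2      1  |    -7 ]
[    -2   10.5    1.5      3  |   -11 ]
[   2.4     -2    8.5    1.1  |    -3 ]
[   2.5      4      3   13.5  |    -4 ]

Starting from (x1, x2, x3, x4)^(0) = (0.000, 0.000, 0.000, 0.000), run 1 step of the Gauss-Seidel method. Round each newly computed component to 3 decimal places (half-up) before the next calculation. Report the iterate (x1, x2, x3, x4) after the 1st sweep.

Iteration 1:
  x1 = (-7 - (4)·0.000 - (2)·0.000 - (1)·0.000) / (10) = -0.700
  x2 = (-11 - (-2)·-0.700 - (1.5)·0.000 - (3)·0.000) / (10.5) = -1.181
  x3 = (-3 - (2.4)·-0.700 - (-2)·-1.181 - (1.1)·0.000) / (8.5) = -0.433
  x4 = (-4 - (2.5)·-0.700 - (4)·-1.181 - (3)·-0.433) / (13.5) = 0.279

(-0.700, -1.181, -0.433, 0.279)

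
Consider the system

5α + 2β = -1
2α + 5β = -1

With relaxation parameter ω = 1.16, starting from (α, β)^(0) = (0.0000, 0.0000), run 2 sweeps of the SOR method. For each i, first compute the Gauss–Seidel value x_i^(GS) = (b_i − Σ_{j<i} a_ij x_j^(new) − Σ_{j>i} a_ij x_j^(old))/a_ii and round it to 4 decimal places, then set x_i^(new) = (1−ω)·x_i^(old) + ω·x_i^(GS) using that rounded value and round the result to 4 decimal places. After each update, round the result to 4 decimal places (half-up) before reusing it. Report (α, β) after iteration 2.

(-0.1371, -0.1485)

Iteration 1:
  α: GS value = (-1 - (2)·0.0000) / (5) = -0.2000;  α ← (1−ω)·0.0000 + ω·-0.2000 = -0.2320
  β: GS value = (-1 - (2)·-0.2320) / (5) = -0.1072;  β ← (1−ω)·0.0000 + ω·-0.1072 = -0.1244
Iteration 2:
  α: GS value = (-1 - (2)·-0.1244) / (5) = -0.1502;  α ← (1−ω)·-0.2320 + ω·-0.1502 = -0.1371
  β: GS value = (-1 - (2)·-0.1371) / (5) = -0.1452;  β ← (1−ω)·-0.1244 + ω·-0.1452 = -0.1485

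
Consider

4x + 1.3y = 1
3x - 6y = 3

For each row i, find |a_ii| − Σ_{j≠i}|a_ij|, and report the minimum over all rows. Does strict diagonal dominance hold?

row 1: |4| − (1.3) = 2.7
row 2: |-6| − (3) = 3
minimum over rows = 2.7 → strictly diagonally dominant (convergence guaranteed)

2.7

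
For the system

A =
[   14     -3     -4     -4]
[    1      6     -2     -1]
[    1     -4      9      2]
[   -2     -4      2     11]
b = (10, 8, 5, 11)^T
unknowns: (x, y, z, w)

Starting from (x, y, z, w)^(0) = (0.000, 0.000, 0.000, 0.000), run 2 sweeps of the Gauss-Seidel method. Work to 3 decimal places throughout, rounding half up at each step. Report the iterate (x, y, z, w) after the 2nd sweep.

Iteration 1:
  x = (10 - (-3)·0.000 - (-4)·0.000 - (-4)·0.000) / (14) = 0.714
  y = (8 - (1)·0.714 - (-2)·0.000 - (-1)·0.000) / (6) = 1.214
  z = (5 - (1)·0.714 - (-4)·1.214 - (2)·0.000) / (9) = 1.016
  w = (11 - (-2)·0.714 - (-4)·1.214 - (2)·1.016) / (11) = 1.387
Iteration 2:
  x = (10 - (-3)·1.214 - (-4)·1.016 - (-4)·1.387) / (14) = 1.661
  y = (8 - (1)·1.661 - (-2)·1.016 - (-1)·1.387) / (6) = 1.626
  z = (5 - (1)·1.661 - (-4)·1.626 - (2)·1.387) / (9) = 0.785
  w = (11 - (-2)·1.661 - (-4)·1.626 - (2)·0.785) / (11) = 1.751

(1.661, 1.626, 0.785, 1.751)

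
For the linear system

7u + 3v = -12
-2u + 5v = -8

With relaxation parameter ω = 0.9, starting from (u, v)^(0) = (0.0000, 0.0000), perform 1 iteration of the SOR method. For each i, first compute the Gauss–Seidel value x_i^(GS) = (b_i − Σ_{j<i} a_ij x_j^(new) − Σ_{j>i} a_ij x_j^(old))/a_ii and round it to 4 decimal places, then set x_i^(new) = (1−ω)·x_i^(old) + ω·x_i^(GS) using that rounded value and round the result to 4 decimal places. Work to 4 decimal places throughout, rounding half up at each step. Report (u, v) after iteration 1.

Iteration 1:
  u: GS value = (-12 - (3)·0.0000) / (7) = -1.7143;  u ← (1−ω)·0.0000 + ω·-1.7143 = -1.5429
  v: GS value = (-8 - (-2)·-1.5429) / (5) = -2.2172;  v ← (1−ω)·0.0000 + ω·-2.2172 = -1.9955

(-1.5429, -1.9955)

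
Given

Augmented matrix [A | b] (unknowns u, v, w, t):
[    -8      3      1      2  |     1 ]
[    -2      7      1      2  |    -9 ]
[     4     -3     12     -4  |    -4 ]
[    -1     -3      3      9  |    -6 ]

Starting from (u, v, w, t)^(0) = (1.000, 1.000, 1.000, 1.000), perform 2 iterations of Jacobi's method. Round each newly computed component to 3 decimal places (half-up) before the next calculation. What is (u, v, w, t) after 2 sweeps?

Iteration 1:
  u = (1 - (3)·1.000 - (1)·1.000 - (2)·1.000) / (-8) = 0.625
  v = (-9 - (-2)·1.000 - (1)·1.000 - (2)·1.000) / (7) = -1.429
  w = (-4 - (4)·1.000 - (-3)·1.000 - (-4)·1.000) / (12) = -0.083
  t = (-6 - (-1)·1.000 - (-3)·1.000 - (3)·1.000) / (9) = -0.556
Iteration 2:
  u = (1 - (3)·-1.429 - (1)·-0.083 - (2)·-0.556) / (-8) = -0.810
  v = (-9 - (-2)·0.625 - (1)·-0.083 - (2)·-0.556) / (7) = -0.936
  w = (-4 - (4)·0.625 - (-3)·-1.429 - (-4)·-0.556) / (12) = -1.084
  t = (-6 - (-1)·0.625 - (-3)·-1.429 - (3)·-0.083) / (9) = -1.046

(-0.810, -0.936, -1.084, -1.046)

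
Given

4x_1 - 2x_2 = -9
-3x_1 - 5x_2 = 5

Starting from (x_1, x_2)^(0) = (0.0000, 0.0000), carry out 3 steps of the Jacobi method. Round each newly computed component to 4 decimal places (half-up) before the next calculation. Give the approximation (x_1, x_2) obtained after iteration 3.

Iteration 1:
  x_1 = (-9 - (-2)·0.0000) / (4) = -2.2500
  x_2 = (5 - (-3)·0.0000) / (-5) = -1.0000
Iteration 2:
  x_1 = (-9 - (-2)·-1.0000) / (4) = -2.7500
  x_2 = (5 - (-3)·-2.2500) / (-5) = 0.3500
Iteration 3:
  x_1 = (-9 - (-2)·0.3500) / (4) = -2.0750
  x_2 = (5 - (-3)·-2.7500) / (-5) = 0.6500

(-2.0750, 0.6500)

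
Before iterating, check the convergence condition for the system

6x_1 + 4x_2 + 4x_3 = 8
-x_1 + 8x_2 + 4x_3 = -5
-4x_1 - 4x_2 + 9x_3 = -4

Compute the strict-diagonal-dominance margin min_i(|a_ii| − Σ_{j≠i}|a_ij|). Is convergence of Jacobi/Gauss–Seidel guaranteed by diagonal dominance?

row 1: |6| − (4+4) = -2
row 2: |8| − (1+4) = 3
row 3: |9| − (4+4) = 1
minimum over rows = -2 → not strictly diagonally dominant

-2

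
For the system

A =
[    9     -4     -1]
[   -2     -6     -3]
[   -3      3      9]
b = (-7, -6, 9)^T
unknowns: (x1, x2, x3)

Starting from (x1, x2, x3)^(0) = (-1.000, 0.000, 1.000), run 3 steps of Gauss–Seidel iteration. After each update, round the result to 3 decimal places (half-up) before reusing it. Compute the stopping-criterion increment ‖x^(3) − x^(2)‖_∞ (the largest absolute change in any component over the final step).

0.068

Iteration 1:
  x1 = (-7 - (-4)·0.000 - (-1)·1.000) / (9) = -0.667
  x2 = (-6 - (-2)·-0.667 - (-3)·1.000) / (-6) = 0.722
  x3 = (9 - (-3)·-0.667 - (3)·0.722) / (9) = 0.537
Iteration 2:
  x1 = (-7 - (-4)·0.722 - (-1)·0.537) / (9) = -0.397
  x2 = (-6 - (-2)·-0.397 - (-3)·0.537) / (-6) = 0.864
  x3 = (9 - (-3)·-0.397 - (3)·0.864) / (9) = 0.580
Iteration 3:
  x1 = (-7 - (-4)·0.864 - (-1)·0.580) / (9) = -0.329
  x2 = (-6 - (-2)·-0.329 - (-3)·0.580) / (-6) = 0.820
  x3 = (9 - (-3)·-0.329 - (3)·0.820) / (9) = 0.617
Change: (0.068, -0.044, 0.037) → max |·| = 0.068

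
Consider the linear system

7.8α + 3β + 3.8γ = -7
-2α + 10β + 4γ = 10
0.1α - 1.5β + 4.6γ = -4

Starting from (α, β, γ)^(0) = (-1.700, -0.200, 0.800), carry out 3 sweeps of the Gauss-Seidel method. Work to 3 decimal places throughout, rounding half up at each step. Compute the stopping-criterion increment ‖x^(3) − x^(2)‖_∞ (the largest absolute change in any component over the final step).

Iteration 1:
  α = (-7 - (3)·-0.200 - (3.8)·0.800) / (7.8) = -1.210
  β = (10 - (-2)·-1.210 - (4)·0.800) / (10) = 0.438
  γ = (-4 - (0.1)·-1.210 - (-1.5)·0.438) / (4.6) = -0.700
Iteration 2:
  α = (-7 - (3)·0.438 - (3.8)·-0.700) / (7.8) = -0.725
  β = (10 - (-2)·-0.725 - (4)·-0.700) / (10) = 1.135
  γ = (-4 - (0.1)·-0.725 - (-1.5)·1.135) / (4.6) = -0.484
Iteration 3:
  α = (-7 - (3)·1.135 - (3.8)·-0.484) / (7.8) = -1.098
  β = (10 - (-2)·-1.098 - (4)·-0.484) / (10) = 0.974
  γ = (-4 - (0.1)·-1.098 - (-1.5)·0.974) / (4.6) = -0.528
Change: (-0.373, -0.161, -0.044) → max |·| = 0.373

0.373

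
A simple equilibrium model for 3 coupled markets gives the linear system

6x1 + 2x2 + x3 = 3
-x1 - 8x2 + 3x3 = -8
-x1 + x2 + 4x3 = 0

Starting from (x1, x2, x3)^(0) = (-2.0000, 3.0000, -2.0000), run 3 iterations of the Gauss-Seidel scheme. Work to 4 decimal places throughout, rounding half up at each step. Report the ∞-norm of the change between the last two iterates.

0.2099

Iteration 1:
  x1 = (3 - (2)·3.0000 - (1)·-2.0000) / (6) = -0.1667
  x2 = (-8 - (-1)·-0.1667 - (3)·-2.0000) / (-8) = 0.2708
  x3 = (0 - (-1)·-0.1667 - (1)·0.2708) / (4) = -0.1094
Iteration 2:
  x1 = (3 - (2)·0.2708 - (1)·-0.1094) / (6) = 0.4280
  x2 = (-8 - (-1)·0.4280 - (3)·-0.1094) / (-8) = 0.9055
  x3 = (0 - (-1)·0.4280 - (1)·0.9055) / (4) = -0.1194
Iteration 3:
  x1 = (3 - (2)·0.9055 - (1)·-0.1194) / (6) = 0.2181
  x2 = (-8 - (-1)·0.2181 - (3)·-0.1194) / (-8) = 0.9280
  x3 = (0 - (-1)·0.2181 - (1)·0.9280) / (4) = -0.1775
Change: (-0.2099, 0.0225, -0.0581) → max |·| = 0.2099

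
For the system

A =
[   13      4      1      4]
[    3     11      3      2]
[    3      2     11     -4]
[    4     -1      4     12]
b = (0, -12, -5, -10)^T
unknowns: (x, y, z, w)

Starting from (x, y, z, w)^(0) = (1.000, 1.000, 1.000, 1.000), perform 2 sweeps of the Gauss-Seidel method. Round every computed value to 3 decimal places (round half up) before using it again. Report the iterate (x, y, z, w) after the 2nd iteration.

(0.647, -1.210, -0.713, -0.912)

Iteration 1:
  x = (0 - (4)·1.000 - (1)·1.000 - (4)·1.000) / (13) = -0.692
  y = (-12 - (3)·-0.692 - (3)·1.000 - (2)·1.000) / (11) = -1.357
  z = (-5 - (3)·-0.692 - (2)·-1.357 - (-4)·1.000) / (11) = 0.345
  w = (-10 - (4)·-0.692 - (-1)·-1.357 - (4)·0.345) / (12) = -0.831
Iteration 2:
  x = (0 - (4)·-1.357 - (1)·0.345 - (4)·-0.831) / (13) = 0.647
  y = (-12 - (3)·0.647 - (3)·0.345 - (2)·-0.831) / (11) = -1.210
  z = (-5 - (3)·0.647 - (2)·-1.210 - (-4)·-0.831) / (11) = -0.713
  w = (-10 - (4)·0.647 - (-1)·-1.210 - (4)·-0.713) / (12) = -0.912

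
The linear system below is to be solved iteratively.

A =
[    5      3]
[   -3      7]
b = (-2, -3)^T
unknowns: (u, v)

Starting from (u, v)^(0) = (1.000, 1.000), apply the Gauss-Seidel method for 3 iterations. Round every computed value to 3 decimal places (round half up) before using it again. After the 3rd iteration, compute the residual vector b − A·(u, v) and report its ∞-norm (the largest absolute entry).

Iteration 1:
  u = (-2 - (3)·1.000) / (5) = -1.000
  v = (-3 - (-3)·-1.000) / (7) = -0.857
Iteration 2:
  u = (-2 - (3)·-0.857) / (5) = 0.114
  v = (-3 - (-3)·0.114) / (7) = -0.380
Iteration 3:
  u = (-2 - (3)·-0.380) / (5) = -0.172
  v = (-3 - (-3)·-0.172) / (7) = -0.502
Residual b − A·x = (0.366, -0.002); ∞-norm = 0.366

0.366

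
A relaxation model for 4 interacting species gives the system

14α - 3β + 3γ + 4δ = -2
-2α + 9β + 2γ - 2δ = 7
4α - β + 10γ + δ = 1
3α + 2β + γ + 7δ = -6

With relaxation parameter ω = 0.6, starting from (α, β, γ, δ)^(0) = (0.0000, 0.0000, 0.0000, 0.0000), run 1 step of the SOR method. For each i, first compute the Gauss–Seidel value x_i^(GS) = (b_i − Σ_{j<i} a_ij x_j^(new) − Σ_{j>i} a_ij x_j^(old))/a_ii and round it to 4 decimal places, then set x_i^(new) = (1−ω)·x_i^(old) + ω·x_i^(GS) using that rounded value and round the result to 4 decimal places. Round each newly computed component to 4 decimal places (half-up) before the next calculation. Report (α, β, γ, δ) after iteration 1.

Iteration 1:
  α: GS value = (-2 - (-3)·0.0000 - (3)·0.0000 - (4)·0.0000) / (14) = -0.1429;  α ← (1−ω)·0.0000 + ω·-0.1429 = -0.0857
  β: GS value = (7 - (-2)·-0.0857 - (2)·0.0000 - (-2)·0.0000) / (9) = 0.7587;  β ← (1−ω)·0.0000 + ω·0.7587 = 0.4552
  γ: GS value = (1 - (4)·-0.0857 - (-1)·0.4552 - (1)·0.0000) / (10) = 0.1798;  γ ← (1−ω)·0.0000 + ω·0.1798 = 0.1079
  δ: GS value = (-6 - (3)·-0.0857 - (2)·0.4552 - (1)·0.1079) / (7) = -0.9659;  δ ← (1−ω)·0.0000 + ω·-0.9659 = -0.5795

(-0.0857, 0.4552, 0.1079, -0.5795)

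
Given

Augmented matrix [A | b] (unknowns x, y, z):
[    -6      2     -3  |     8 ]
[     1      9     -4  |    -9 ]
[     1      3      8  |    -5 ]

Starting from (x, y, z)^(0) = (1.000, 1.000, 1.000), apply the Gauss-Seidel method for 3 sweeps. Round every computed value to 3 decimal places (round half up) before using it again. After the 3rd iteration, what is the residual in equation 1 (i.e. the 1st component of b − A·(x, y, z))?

Iteration 1:
  x = (8 - (2)·1.000 - (-3)·1.000) / (-6) = -1.500
  y = (-9 - (1)·-1.500 - (-4)·1.000) / (9) = -0.389
  z = (-5 - (1)·-1.500 - (3)·-0.389) / (8) = -0.292
Iteration 2:
  x = (8 - (2)·-0.389 - (-3)·-0.292) / (-6) = -1.317
  y = (-9 - (1)·-1.317 - (-4)·-0.292) / (9) = -0.983
  z = (-5 - (1)·-1.317 - (3)·-0.983) / (8) = -0.092
Iteration 3:
  x = (8 - (2)·-0.983 - (-3)·-0.092) / (-6) = -1.615
  y = (-9 - (1)·-1.615 - (-4)·-0.092) / (9) = -0.861
  z = (-5 - (1)·-1.615 - (3)·-0.861) / (8) = -0.100
Residual b − A·x = (-0.268, -0.036, -0.002)

-0.268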